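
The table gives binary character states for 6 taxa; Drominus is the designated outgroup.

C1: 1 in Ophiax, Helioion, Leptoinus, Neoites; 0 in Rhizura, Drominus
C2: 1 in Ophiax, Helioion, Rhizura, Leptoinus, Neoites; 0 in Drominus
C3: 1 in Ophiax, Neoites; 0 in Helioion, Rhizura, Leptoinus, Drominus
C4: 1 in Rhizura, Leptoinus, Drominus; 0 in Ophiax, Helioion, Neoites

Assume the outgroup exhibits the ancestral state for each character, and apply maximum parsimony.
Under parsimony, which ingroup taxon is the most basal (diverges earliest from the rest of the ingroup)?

Rhizura

Character polarity is set by the outgroup: the derived state is whichever differs from the outgroup's state, so for C4 the derived state is '0', and for the remaining characters it is '1'.
Only Helioion, Leptoinus, Neoites, and Ophiax show the derived state '1' for C1, supporting them as a clade.
All ingroup taxa share the derived state '1' for C2; it defines the ingroup but does not resolve relationships within it.
C3: derived state '1' in Neoites and Ophiax only — synapomorphy for {Neoites, Ophiax}.
Only Helioion, Neoites, and Ophiax show the derived state '0' for C4, supporting them as a clade.
Most parsimonious ingroup topology: (Rhizura,(((Ophiax,Neoites),Helioion),Leptoinus)).
Rhizura is sister to the clade containing all other ingroup taxa, so it is the earliest-diverging (most basal) ingroup lineage.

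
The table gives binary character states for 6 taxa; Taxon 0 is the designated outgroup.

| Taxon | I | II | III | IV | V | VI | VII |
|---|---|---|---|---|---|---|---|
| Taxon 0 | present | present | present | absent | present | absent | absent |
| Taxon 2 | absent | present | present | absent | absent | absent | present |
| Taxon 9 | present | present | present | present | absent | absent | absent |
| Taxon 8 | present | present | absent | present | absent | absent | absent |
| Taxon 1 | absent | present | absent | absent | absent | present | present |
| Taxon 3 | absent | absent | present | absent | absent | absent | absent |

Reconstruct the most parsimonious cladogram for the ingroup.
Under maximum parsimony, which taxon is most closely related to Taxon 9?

Character polarity is set by the outgroup: the derived state is whichever differs from the outgroup's state, so for I, II, III, V the derived state is 'absent', and for the remaining characters it is 'present'.
Only Taxon 1, Taxon 2, and Taxon 3 show the derived state 'absent' for I, supporting them as a clade.
II (derived state 'absent') is unique to Taxon 3 (autapomorphy; uninformative for grouping).
III groups Taxon 1 and Taxon 8, which is incompatible with the clades supported by the remaining characters; treating it as convergent (homoplasy) costs fewer steps than any alternative tree.
IV: derived state 'present' in Taxon 8 and Taxon 9 only — synapomorphy for {Taxon 8, Taxon 9}.
V (derived state 'absent') is shared by all ingroup taxa — unites the whole ingroup.
VI (derived state 'present') is unique to Taxon 1 (autapomorphy; uninformative for grouping).
VII: derived state 'present' in Taxon 1 and Taxon 2 only — synapomorphy for {Taxon 1, Taxon 2}.
Most parsimonious ingroup topology: (((Taxon 2,Taxon 1),Taxon 3),(Taxon 9,Taxon 8)).
Taxon 9 and Taxon 8 form a cherry on this tree, so they are sister taxa.

Taxon 8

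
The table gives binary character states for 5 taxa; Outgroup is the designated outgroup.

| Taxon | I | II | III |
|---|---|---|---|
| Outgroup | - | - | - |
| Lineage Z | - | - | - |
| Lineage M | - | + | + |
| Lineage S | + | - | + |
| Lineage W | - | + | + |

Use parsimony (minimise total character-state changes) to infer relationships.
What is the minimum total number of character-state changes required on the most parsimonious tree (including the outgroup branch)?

3

The outgroup has state '-' for every character, so '+' is the derived state throughout.
I: derived state '+' in Lineage S only — an autapomorphy, so it tells us nothing about relationships among taxa.
II (derived state '+') is shared by Lineage M and Lineage W — a synapomorphy uniting that clade.
III: derived state '+' in Lineage M, Lineage S, and Lineage W only — synapomorphy for {Lineage M, Lineage S, Lineage W}.
Most parsimonious ingroup topology: (Lineage Z,((Lineage M,Lineage W),Lineage S)).
Changes per character on this tree: I: 1; II: 1; III: 1.
Total = 3.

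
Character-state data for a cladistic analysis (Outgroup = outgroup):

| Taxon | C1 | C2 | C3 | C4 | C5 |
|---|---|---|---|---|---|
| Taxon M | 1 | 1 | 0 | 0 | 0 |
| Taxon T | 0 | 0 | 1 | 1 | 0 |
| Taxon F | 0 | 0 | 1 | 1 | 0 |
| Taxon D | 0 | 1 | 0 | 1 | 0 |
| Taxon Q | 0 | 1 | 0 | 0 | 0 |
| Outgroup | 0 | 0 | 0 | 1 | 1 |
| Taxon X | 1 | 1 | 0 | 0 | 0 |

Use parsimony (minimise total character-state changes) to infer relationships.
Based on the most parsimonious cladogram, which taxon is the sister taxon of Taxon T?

Character polarity is set by the outgroup: the derived state is whichever differs from the outgroup's state, so for C4, C5 the derived state is '0', and for the remaining characters it is '1'.
C1: derived state '1' in Taxon M and Taxon X only — synapomorphy for {Taxon M, Taxon X}.
C2: derived state '1' in Taxon D, Taxon M, Taxon Q, and Taxon X only — synapomorphy for {Taxon D, Taxon M, Taxon Q, Taxon X}.
C3 (derived state '1') is shared by Taxon F and Taxon T — a synapomorphy uniting that clade.
Only Taxon M, Taxon Q, and Taxon X show the derived state '0' for C4, supporting them as a clade.
All ingroup taxa share the derived state '0' for C5; it defines the ingroup but does not resolve relationships within it.
Most parsimonious ingroup topology: ((((Taxon X,Taxon M),Taxon Q),Taxon D),(Taxon F,Taxon T)).
Taxon T and Taxon F form a cherry on this tree, so they are sister taxa.

Taxon F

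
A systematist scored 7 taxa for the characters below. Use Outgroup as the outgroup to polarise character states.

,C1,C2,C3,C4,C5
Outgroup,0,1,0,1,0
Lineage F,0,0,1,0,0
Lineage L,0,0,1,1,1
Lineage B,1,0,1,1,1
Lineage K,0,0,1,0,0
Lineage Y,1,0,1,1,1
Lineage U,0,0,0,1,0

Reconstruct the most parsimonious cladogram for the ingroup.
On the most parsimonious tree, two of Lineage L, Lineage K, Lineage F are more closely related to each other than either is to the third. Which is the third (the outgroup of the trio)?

Lineage L

Character polarity is set by the outgroup: the derived state is whichever differs from the outgroup's state, so for C2, C4 the derived state is '0', and for the remaining characters it is '1'.
C1 (derived state '1') is shared by Lineage B and Lineage Y — a synapomorphy uniting that clade.
All ingroup taxa share the derived state '0' for C2; it defines the ingroup but does not resolve relationships within it.
Only Lineage B, Lineage F, Lineage K, Lineage L, and Lineage Y show the derived state '1' for C3, supporting them as a clade.
C4 (derived state '0') is shared by Lineage F and Lineage K — a synapomorphy uniting that clade.
C5 (derived state '1') is shared by Lineage B, Lineage L, and Lineage Y — a synapomorphy uniting that clade.
Most parsimonious ingroup topology: (((Lineage F,Lineage K),(Lineage L,(Lineage B,Lineage Y))),Lineage U).
Lineage K and Lineage F share a more recent common ancestor with each other than either does with Lineage L, so Lineage L is the least closely related of the three.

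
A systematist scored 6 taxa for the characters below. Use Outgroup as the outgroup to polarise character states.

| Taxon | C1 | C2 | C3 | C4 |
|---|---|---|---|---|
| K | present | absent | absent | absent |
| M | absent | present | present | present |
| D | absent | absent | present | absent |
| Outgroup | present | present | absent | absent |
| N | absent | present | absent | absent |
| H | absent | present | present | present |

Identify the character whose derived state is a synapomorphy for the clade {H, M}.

Character polarity is set by the outgroup: the derived state is whichever differs from the outgroup's state, so for C1, C2 the derived state is 'absent', and for the remaining characters it is 'present'.
Only D, H, M, and N show the derived state 'absent' for C1, supporting them as a clade.
C2 groups D and K, which is incompatible with the clades supported by the remaining characters; treating it as convergent (homoplasy) costs fewer steps than any alternative tree.
Only D, H, and M show the derived state 'present' for C3, supporting them as a clade.
C4: derived state 'present' in H and M only — synapomorphy for {H, M}.
Most parsimonious ingroup topology: ((((H,M),D),N),K).
The clade {H, M} is supported by C4: its derived state 'present' occurs in exactly those taxa and in no other taxon (including the outgroup).

C4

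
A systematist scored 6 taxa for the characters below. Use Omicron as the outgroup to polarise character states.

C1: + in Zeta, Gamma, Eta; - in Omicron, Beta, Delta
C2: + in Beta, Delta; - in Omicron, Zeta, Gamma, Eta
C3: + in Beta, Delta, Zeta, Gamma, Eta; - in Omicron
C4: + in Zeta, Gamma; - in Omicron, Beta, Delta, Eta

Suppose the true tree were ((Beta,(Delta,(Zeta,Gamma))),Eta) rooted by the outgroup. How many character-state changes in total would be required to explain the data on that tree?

6

Map each character onto ((Beta,(Delta,(Zeta,Gamma))),Eta) (rooted by Omicron) and count the minimum state changes it requires (Fitch parsimony):
C1: 2; C2: 2; C3: 1; C4: 1.
Total tree length = 6.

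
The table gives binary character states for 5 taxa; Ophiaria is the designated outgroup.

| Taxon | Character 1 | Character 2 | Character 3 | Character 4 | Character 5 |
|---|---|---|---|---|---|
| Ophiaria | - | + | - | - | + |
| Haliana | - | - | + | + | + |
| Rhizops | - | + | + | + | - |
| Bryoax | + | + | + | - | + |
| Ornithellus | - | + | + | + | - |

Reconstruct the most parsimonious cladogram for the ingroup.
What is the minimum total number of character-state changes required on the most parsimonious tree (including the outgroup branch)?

Character polarity is set by the outgroup: the derived state is whichever differs from the outgroup's state, so for Character 2, Character 5 the derived state is '-', and for the remaining characters it is '+'.
Character 1: derived state '+' in Bryoax only — an autapomorphy, so it tells us nothing about relationships among taxa.
Character 2 (derived state '-') is unique to Haliana (autapomorphy; uninformative for grouping).
Character 3 (derived state '+') is shared by all ingroup taxa — unites the whole ingroup.
Character 4: derived state '+' in Haliana, Ornithellus, and Rhizops only — synapomorphy for {Haliana, Ornithellus, Rhizops}.
Character 5 (derived state '-') is shared by Ornithellus and Rhizops — a synapomorphy uniting that clade.
Most parsimonious ingroup topology: ((Haliana,(Rhizops,Ornithellus)),Bryoax).
Changes per character on this tree: Character 1: 1; Character 2: 1; Character 3: 1; Character 4: 1; Character 5: 1.
Total = 5.

5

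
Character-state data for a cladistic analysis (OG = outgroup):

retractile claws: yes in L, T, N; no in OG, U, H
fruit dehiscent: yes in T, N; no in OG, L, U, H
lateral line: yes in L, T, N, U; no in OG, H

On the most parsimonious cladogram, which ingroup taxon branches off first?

The outgroup has state 'no' for every character, so 'yes' is the derived state throughout.
Only L, N, and T show the derived state 'yes' for retractile claws, supporting them as a clade.
Only N and T show the derived state 'yes' for fruit dehiscent, supporting them as a clade.
lateral line: derived state 'yes' in L, N, T, and U only — synapomorphy for {L, N, T, U}.
Most parsimonious ingroup topology: (((L,(T,N)),U),H).
H is sister to the clade containing all other ingroup taxa, so it is the earliest-diverging (most basal) ingroup lineage.

H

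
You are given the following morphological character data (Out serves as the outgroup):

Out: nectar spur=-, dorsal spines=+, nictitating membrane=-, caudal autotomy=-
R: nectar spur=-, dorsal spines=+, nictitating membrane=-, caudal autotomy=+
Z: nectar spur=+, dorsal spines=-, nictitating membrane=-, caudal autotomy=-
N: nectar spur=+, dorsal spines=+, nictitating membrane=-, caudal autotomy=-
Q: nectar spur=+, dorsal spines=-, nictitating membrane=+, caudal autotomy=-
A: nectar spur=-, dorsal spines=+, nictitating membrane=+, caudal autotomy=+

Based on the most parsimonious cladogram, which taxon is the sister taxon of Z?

Q

Character polarity is set by the outgroup: the derived state is whichever differs from the outgroup's state, so for dorsal spines the derived state is '-', and for the remaining characters it is '+'.
nectar spur (derived state '+') is shared by N, Q, and Z — a synapomorphy uniting that clade.
dorsal spines: derived state '-' in Q and Z only — synapomorphy for {Q, Z}.
nictitating membrane (state '+') occurs in A and Q but conflicts with the nesting implied by the other characters — most parsimoniously interpreted as homoplasy.
caudal autotomy: derived state '+' in A and R only — synapomorphy for {A, R}.
Most parsimonious ingroup topology: ((R,A),((Z,Q),N)).
Z and Q form a cherry on this tree, so they are sister taxa.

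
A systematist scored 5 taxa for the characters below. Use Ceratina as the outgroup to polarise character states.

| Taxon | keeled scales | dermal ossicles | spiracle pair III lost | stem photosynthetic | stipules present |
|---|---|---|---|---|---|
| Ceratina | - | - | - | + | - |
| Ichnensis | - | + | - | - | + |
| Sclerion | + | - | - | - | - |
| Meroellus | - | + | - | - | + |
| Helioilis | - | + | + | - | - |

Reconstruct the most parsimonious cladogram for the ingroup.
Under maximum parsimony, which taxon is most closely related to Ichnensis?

Meroellus

Character polarity is set by the outgroup: the derived state is whichever differs from the outgroup's state, so for stem photosynthetic the derived state is '-', and for the remaining characters it is '+'.
keeled scales (derived state '+') is unique to Sclerion (autapomorphy; uninformative for grouping).
Only Helioilis, Ichnensis, and Meroellus show the derived state '+' for dermal ossicles, supporting them as a clade.
spiracle pair III lost: derived state '+' in Helioilis only — an autapomorphy, so it tells us nothing about relationships among taxa.
All ingroup taxa share the derived state '-' for stem photosynthetic; it defines the ingroup but does not resolve relationships within it.
stipules present: derived state '+' in Ichnensis and Meroellus only — synapomorphy for {Ichnensis, Meroellus}.
Most parsimonious ingroup topology: (((Ichnensis,Meroellus),Helioilis),Sclerion).
Ichnensis and Meroellus form a cherry on this tree, so they are sister taxa.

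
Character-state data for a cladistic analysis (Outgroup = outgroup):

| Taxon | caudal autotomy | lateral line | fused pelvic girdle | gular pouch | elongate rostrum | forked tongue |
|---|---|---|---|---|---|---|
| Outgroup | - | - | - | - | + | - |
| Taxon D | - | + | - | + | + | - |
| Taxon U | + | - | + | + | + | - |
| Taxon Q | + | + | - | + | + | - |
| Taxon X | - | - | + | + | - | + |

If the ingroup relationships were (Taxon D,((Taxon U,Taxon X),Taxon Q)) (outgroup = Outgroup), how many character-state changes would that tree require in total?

Map each character onto (Taxon D,((Taxon U,Taxon X),Taxon Q)) (rooted by Outgroup) and count the minimum state changes it requires (Fitch parsimony):
caudal autotomy: 2; lateral line: 2; fused pelvic girdle: 1; gular pouch: 1; elongate rostrum: 1; forked tongue: 1.
Total tree length = 8.

8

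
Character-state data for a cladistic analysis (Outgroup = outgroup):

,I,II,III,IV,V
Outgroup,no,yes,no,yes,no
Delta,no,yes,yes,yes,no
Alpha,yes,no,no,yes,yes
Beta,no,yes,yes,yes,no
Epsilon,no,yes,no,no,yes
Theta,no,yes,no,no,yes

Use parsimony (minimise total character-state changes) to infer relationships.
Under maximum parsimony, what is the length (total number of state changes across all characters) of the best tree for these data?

Character polarity is set by the outgroup: the derived state is whichever differs from the outgroup's state, so for II, IV the derived state is 'no', and for the remaining characters it is 'yes'.
I (derived state 'yes') is unique to Alpha (autapomorphy; uninformative for grouping).
II: derived state 'no' in Alpha only — an autapomorphy, so it tells us nothing about relationships among taxa.
III: derived state 'yes' in Beta and Delta only — synapomorphy for {Beta, Delta}.
Only Epsilon and Theta show the derived state 'no' for IV, supporting them as a clade.
V (derived state 'yes') is shared by Alpha, Epsilon, and Theta — a synapomorphy uniting that clade.
Most parsimonious ingroup topology: ((Delta,Beta),(Alpha,(Epsilon,Theta))).
Changes per character on this tree: I: 1; II: 1; III: 1; IV: 1; V: 1.
Total = 5.

5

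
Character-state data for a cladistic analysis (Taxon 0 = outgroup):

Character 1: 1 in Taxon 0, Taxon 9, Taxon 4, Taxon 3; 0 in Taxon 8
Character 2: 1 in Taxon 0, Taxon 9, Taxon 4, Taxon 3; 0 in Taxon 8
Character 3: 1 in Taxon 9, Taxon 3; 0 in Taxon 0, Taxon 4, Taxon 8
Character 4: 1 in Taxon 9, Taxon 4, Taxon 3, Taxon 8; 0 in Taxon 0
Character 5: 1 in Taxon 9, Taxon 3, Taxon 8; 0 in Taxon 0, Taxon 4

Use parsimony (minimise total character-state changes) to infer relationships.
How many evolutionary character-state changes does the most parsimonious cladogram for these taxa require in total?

5

Character polarity is set by the outgroup: the derived state is whichever differs from the outgroup's state, so for Character 1, Character 2 the derived state is '0', and for the remaining characters it is '1'.
Character 1 (derived state '0') is unique to Taxon 8 (autapomorphy; uninformative for grouping).
Character 2 (derived state '0') is unique to Taxon 8 (autapomorphy; uninformative for grouping).
Only Taxon 3 and Taxon 9 show the derived state '1' for Character 3, supporting them as a clade.
Character 4 (derived state '1') is shared by all ingroup taxa — unites the whole ingroup.
Character 5 (derived state '1') is shared by Taxon 3, Taxon 8, and Taxon 9 — a synapomorphy uniting that clade.
Most parsimonious ingroup topology: (((Taxon 9,Taxon 3),Taxon 8),Taxon 4).
Changes per character on this tree: Character 1: 1; Character 2: 1; Character 3: 1; Character 4: 1; Character 5: 1.
Total = 5.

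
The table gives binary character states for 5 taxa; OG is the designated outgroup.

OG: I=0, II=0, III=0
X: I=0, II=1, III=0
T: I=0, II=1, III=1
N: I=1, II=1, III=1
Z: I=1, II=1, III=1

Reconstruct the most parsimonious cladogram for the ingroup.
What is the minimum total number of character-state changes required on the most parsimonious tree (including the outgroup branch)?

The outgroup has state '0' for every character, so '1' is the derived state throughout.
I (derived state '1') is shared by N and Z — a synapomorphy uniting that clade.
II (derived state '1') is shared by all ingroup taxa — unites the whole ingroup.
Only N, T, and Z show the derived state '1' for III, supporting them as a clade.
Most parsimonious ingroup topology: (X,(T,(N,Z))).
Changes per character on this tree: I: 1; II: 1; III: 1.
Total = 3.

3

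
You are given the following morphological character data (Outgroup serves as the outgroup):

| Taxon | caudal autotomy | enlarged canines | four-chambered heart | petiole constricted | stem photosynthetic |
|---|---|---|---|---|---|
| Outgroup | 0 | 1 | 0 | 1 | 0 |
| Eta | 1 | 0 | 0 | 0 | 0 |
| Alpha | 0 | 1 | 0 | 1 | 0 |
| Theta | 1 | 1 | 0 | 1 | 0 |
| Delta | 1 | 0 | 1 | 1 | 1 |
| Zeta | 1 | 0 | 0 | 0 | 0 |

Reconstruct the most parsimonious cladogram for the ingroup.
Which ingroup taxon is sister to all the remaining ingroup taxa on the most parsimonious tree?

Character polarity is set by the outgroup: the derived state is whichever differs from the outgroup's state, so for enlarged canines, petiole constricted the derived state is '0', and for the remaining characters it is '1'.
Only Delta, Eta, Theta, and Zeta show the derived state '1' for caudal autotomy, supporting them as a clade.
enlarged canines (derived state '0') is shared by Delta, Eta, and Zeta — a synapomorphy uniting that clade.
four-chambered heart: derived state '1' in Delta only — an autapomorphy, so it tells us nothing about relationships among taxa.
petiole constricted (derived state '0') is shared by Eta and Zeta — a synapomorphy uniting that clade.
stem photosynthetic (derived state '1') is unique to Delta (autapomorphy; uninformative for grouping).
Most parsimonious ingroup topology: ((((Eta,Zeta),Delta),Theta),Alpha).
Alpha is sister to the clade containing all other ingroup taxa, so it is the earliest-diverging (most basal) ingroup lineage.

Alpha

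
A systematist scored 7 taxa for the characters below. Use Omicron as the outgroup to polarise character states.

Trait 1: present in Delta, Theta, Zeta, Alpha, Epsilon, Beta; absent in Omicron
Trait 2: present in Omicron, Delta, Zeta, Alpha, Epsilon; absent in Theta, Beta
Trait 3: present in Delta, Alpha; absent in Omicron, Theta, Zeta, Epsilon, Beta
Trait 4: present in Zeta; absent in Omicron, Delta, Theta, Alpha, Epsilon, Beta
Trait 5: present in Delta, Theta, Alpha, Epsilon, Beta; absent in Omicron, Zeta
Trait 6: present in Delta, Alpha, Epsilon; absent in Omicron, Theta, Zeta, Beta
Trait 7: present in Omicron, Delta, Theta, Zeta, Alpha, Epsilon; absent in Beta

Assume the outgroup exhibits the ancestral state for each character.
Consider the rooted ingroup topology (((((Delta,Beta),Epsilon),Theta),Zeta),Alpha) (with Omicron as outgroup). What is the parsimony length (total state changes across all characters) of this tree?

12

Map each character onto (((((Delta,Beta),Epsilon),Theta),Zeta),Alpha) (rooted by Omicron) and count the minimum state changes it requires (Fitch parsimony):
Trait 1: 1; Trait 2: 2; Trait 3: 2; Trait 4: 1; Trait 5: 2; Trait 6: 3; Trait 7: 1.
Total tree length = 12.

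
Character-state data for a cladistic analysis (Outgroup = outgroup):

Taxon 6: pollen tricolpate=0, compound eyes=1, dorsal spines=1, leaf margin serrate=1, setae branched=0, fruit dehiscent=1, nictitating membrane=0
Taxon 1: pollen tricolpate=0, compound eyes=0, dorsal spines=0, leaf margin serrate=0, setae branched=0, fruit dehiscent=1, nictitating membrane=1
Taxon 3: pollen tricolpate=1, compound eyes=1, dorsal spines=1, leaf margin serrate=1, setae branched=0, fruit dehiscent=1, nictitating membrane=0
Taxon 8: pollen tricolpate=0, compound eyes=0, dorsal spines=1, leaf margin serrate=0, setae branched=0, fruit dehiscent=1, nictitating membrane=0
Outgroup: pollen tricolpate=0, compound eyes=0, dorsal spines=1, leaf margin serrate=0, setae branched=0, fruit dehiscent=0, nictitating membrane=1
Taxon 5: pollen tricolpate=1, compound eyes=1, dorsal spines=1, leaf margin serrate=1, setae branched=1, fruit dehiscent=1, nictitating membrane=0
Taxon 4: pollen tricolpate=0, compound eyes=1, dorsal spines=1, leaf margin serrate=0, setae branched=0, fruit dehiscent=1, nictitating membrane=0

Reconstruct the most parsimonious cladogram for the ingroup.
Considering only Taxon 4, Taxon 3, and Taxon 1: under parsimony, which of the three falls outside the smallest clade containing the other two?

Taxon 1

Character polarity is set by the outgroup: the derived state is whichever differs from the outgroup's state, so for dorsal spines, nictitating membrane the derived state is '0', and for the remaining characters it is '1'.
pollen tricolpate (derived state '1') is shared by Taxon 3 and Taxon 5 — a synapomorphy uniting that clade.
Only Taxon 3, Taxon 4, Taxon 5, and Taxon 6 show the derived state '1' for compound eyes, supporting them as a clade.
dorsal spines: derived state '0' in Taxon 1 only — an autapomorphy, so it tells us nothing about relationships among taxa.
Only Taxon 3, Taxon 5, and Taxon 6 show the derived state '1' for leaf margin serrate, supporting them as a clade.
setae branched: derived state '1' in Taxon 5 only — an autapomorphy, so it tells us nothing about relationships among taxa.
fruit dehiscent (derived state '1') is shared by all ingroup taxa — unites the whole ingroup.
nictitating membrane: derived state '0' in Taxon 3, Taxon 4, Taxon 5, Taxon 6, and Taxon 8 only — synapomorphy for {Taxon 3, Taxon 4, Taxon 5, Taxon 6, Taxon 8}.
Most parsimonious ingroup topology: ((((Taxon 6,(Taxon 3,Taxon 5)),Taxon 4),Taxon 8),Taxon 1).
Taxon 3 and Taxon 4 share a more recent common ancestor with each other than either does with Taxon 1, so Taxon 1 is the least closely related of the three.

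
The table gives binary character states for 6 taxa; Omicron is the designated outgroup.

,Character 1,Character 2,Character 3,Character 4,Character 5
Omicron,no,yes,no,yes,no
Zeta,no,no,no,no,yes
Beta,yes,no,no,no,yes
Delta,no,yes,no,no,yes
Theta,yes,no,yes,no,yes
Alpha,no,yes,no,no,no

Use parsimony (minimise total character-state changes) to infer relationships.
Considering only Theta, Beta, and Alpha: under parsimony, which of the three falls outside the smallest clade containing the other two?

Character polarity is set by the outgroup: the derived state is whichever differs from the outgroup's state, so for Character 2, Character 4 the derived state is 'no', and for the remaining characters it is 'yes'.
Character 1 (derived state 'yes') is shared by Beta and Theta — a synapomorphy uniting that clade.
Only Beta, Theta, and Zeta show the derived state 'no' for Character 2, supporting them as a clade.
Character 3 (derived state 'yes') is unique to Theta (autapomorphy; uninformative for grouping).
All ingroup taxa share the derived state 'no' for Character 4; it defines the ingroup but does not resolve relationships within it.
Character 5 (derived state 'yes') is shared by Beta, Delta, Theta, and Zeta — a synapomorphy uniting that clade.
Most parsimonious ingroup topology: (((Zeta,(Beta,Theta)),Delta),Alpha).
Theta and Beta share a more recent common ancestor with each other than either does with Alpha, so Alpha is the least closely related of the three.

Alpha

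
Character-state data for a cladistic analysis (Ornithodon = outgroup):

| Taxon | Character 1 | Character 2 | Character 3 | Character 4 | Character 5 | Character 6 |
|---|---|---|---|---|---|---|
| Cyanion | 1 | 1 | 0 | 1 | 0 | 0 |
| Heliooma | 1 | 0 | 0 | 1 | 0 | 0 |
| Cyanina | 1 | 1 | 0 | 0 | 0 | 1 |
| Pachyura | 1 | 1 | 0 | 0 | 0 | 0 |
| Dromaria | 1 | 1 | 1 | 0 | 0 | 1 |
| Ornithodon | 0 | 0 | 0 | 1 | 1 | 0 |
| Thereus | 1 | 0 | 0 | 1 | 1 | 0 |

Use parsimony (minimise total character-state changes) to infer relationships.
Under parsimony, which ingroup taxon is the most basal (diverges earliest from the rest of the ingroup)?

Thereus

Character polarity is set by the outgroup: the derived state is whichever differs from the outgroup's state, so for Character 4, Character 5 the derived state is '0', and for the remaining characters it is '1'.
Character 1 (derived state '1') is shared by all ingroup taxa — unites the whole ingroup.
Only Cyanina, Cyanion, Dromaria, and Pachyura show the derived state '1' for Character 2, supporting them as a clade.
Character 3 (derived state '1') is unique to Dromaria (autapomorphy; uninformative for grouping).
Character 4 (derived state '0') is shared by Cyanina, Dromaria, and Pachyura — a synapomorphy uniting that clade.
Character 5 (derived state '0') is shared by Cyanina, Cyanion, Dromaria, Heliooma, and Pachyura — a synapomorphy uniting that clade.
Character 6 (derived state '1') is shared by Cyanina and Dromaria — a synapomorphy uniting that clade.
Most parsimonious ingroup topology: (Thereus,((((Dromaria,Cyanina),Pachyura),Cyanion),Heliooma)).
Thereus is sister to the clade containing all other ingroup taxa, so it is the earliest-diverging (most basal) ingroup lineage.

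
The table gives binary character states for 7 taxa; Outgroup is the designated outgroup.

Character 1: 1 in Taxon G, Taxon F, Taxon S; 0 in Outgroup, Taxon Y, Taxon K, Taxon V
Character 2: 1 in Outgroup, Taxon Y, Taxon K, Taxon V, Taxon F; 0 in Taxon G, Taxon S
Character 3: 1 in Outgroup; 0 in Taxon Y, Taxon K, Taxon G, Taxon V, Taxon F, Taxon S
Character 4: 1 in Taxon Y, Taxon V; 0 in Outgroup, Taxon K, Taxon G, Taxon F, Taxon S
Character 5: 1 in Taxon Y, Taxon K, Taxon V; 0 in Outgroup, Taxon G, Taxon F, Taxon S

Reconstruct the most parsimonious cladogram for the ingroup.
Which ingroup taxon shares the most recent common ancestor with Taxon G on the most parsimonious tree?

Taxon S

Character polarity is set by the outgroup: the derived state is whichever differs from the outgroup's state, so for Character 2, Character 3 the derived state is '0', and for the remaining characters it is '1'.
Character 1 (derived state '1') is shared by Taxon F, Taxon G, and Taxon S — a synapomorphy uniting that clade.
Character 2: derived state '0' in Taxon G and Taxon S only — synapomorphy for {Taxon G, Taxon S}.
Character 3 (derived state '0') is shared by all ingroup taxa — unites the whole ingroup.
Only Taxon V and Taxon Y show the derived state '1' for Character 4, supporting them as a clade.
Character 5: derived state '1' in Taxon K, Taxon V, and Taxon Y only — synapomorphy for {Taxon K, Taxon V, Taxon Y}.
Most parsimonious ingroup topology: (((Taxon Y,Taxon V),Taxon K),((Taxon G,Taxon S),Taxon F)).
Taxon G and Taxon S form a cherry on this tree, so they are sister taxa.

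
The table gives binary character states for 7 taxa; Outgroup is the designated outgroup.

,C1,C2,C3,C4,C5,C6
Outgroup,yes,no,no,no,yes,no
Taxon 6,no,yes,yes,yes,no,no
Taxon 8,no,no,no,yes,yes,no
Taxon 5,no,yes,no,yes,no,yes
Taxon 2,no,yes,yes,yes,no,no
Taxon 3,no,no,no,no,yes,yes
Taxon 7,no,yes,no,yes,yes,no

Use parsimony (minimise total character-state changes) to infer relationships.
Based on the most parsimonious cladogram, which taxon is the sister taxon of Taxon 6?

Character polarity is set by the outgroup: the derived state is whichever differs from the outgroup's state, so for C1, C5 the derived state is 'no', and for the remaining characters it is 'yes'.
All ingroup taxa share the derived state 'no' for C1; it defines the ingroup but does not resolve relationships within it.
Only Taxon 2, Taxon 5, Taxon 6, and Taxon 7 show the derived state 'yes' for C2, supporting them as a clade.
C3: derived state 'yes' in Taxon 2 and Taxon 6 only — synapomorphy for {Taxon 2, Taxon 6}.
C4: derived state 'yes' in Taxon 2, Taxon 5, Taxon 6, Taxon 7, and Taxon 8 only — synapomorphy for {Taxon 2, Taxon 5, Taxon 6, Taxon 7, Taxon 8}.
Only Taxon 2, Taxon 5, and Taxon 6 show the derived state 'no' for C5, supporting them as a clade.
C6 groups Taxon 3 and Taxon 5, which is incompatible with the clades supported by the remaining characters; treating it as convergent (homoplasy) costs fewer steps than any alternative tree.
Most parsimonious ingroup topology: (((((Taxon 6,Taxon 2),Taxon 5),Taxon 7),Taxon 8),Taxon 3).
Taxon 6 and Taxon 2 form a cherry on this tree, so they are sister taxa.

Taxon 2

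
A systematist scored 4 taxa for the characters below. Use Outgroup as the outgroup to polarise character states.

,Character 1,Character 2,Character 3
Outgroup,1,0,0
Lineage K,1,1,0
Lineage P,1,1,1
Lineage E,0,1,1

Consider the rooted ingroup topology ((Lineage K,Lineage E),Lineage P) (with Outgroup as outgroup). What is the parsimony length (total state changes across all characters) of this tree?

Map each character onto ((Lineage K,Lineage E),Lineage P) (rooted by Outgroup) and count the minimum state changes it requires (Fitch parsimony):
Character 1: 1; Character 2: 1; Character 3: 2.
Total tree length = 4.

4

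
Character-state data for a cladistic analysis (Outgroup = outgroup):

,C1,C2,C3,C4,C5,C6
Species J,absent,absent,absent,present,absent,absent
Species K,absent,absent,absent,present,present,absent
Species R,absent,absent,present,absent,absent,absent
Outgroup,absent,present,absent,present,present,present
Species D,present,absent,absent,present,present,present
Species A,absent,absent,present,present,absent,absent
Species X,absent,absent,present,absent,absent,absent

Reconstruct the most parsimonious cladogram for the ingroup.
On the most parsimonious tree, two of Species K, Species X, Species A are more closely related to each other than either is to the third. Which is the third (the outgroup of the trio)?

Character polarity is set by the outgroup: the derived state is whichever differs from the outgroup's state, so for C2, C4, C5, C6 the derived state is 'absent', and for the remaining characters it is 'present'.
C1 (derived state 'present') is unique to Species D (autapomorphy; uninformative for grouping).
C2 (derived state 'absent') is shared by all ingroup taxa — unites the whole ingroup.
C3 (derived state 'present') is shared by Species A, Species R, and Species X — a synapomorphy uniting that clade.
C4: derived state 'absent' in Species R and Species X only — synapomorphy for {Species R, Species X}.
Only Species A, Species J, Species R, and Species X show the derived state 'absent' for C5, supporting them as a clade.
Only Species A, Species J, Species K, Species R, and Species X show the derived state 'absent' for C6, supporting them as a clade.
Most parsimonious ingroup topology: ((Species K,(((Species X,Species R),Species A),Species J)),Species D).
Species X and Species A share a more recent common ancestor with each other than either does with Species K, so Species K is the least closely related of the three.

Species K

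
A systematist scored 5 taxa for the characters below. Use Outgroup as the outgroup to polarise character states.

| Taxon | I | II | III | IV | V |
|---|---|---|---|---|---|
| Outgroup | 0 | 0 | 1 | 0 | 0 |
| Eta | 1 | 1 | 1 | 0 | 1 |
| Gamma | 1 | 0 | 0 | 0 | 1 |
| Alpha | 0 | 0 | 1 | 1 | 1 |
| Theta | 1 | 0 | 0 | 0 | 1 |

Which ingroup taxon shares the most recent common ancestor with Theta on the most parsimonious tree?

Character polarity is set by the outgroup: the derived state is whichever differs from the outgroup's state, so for III the derived state is '0', and for the remaining characters it is '1'.
Only Eta, Gamma, and Theta show the derived state '1' for I, supporting them as a clade.
II (derived state '1') is unique to Eta (autapomorphy; uninformative for grouping).
Only Gamma and Theta show the derived state '0' for III, supporting them as a clade.
IV: derived state '1' in Alpha only — an autapomorphy, so it tells us nothing about relationships among taxa.
V (derived state '1') is shared by all ingroup taxa — unites the whole ingroup.
Most parsimonious ingroup topology: ((Eta,(Gamma,Theta)),Alpha).
Theta and Gamma form a cherry on this tree, so they are sister taxa.

Gamma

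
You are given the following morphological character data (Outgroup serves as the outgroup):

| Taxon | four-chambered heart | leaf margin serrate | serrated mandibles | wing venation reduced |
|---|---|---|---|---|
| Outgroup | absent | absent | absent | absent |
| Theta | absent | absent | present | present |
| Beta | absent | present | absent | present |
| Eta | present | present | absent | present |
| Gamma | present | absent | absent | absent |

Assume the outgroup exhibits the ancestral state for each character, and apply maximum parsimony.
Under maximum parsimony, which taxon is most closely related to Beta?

Eta

The outgroup has state 'absent' for every character, so 'present' is the derived state throughout.
four-chambered heart (state 'present') occurs in Eta and Gamma but conflicts with the nesting implied by the other characters — most parsimoniously interpreted as homoplasy.
leaf margin serrate (derived state 'present') is shared by Beta and Eta — a synapomorphy uniting that clade.
serrated mandibles: derived state 'present' in Theta only — an autapomorphy, so it tells us nothing about relationships among taxa.
wing venation reduced (derived state 'present') is shared by Beta, Eta, and Theta — a synapomorphy uniting that clade.
Most parsimonious ingroup topology: ((Theta,(Beta,Eta)),Gamma).
Beta and Eta form a cherry on this tree, so they are sister taxa.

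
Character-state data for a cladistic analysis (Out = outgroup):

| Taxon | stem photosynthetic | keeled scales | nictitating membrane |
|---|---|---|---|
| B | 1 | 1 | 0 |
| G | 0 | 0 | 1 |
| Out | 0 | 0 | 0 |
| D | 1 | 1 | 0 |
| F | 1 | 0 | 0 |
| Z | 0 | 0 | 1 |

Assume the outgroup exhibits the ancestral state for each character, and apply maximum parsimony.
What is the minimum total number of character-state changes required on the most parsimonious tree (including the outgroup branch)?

3

The outgroup has state '0' for every character, so '1' is the derived state throughout.
stem photosynthetic: derived state '1' in B, D, and F only — synapomorphy for {B, D, F}.
keeled scales: derived state '1' in B and D only — synapomorphy for {B, D}.
Only G and Z show the derived state '1' for nictitating membrane, supporting them as a clade.
Most parsimonious ingroup topology: ((F,(D,B)),(G,Z)).
Changes per character on this tree: stem photosynthetic: 1; keeled scales: 1; nictitating membrane: 1.
Total = 3.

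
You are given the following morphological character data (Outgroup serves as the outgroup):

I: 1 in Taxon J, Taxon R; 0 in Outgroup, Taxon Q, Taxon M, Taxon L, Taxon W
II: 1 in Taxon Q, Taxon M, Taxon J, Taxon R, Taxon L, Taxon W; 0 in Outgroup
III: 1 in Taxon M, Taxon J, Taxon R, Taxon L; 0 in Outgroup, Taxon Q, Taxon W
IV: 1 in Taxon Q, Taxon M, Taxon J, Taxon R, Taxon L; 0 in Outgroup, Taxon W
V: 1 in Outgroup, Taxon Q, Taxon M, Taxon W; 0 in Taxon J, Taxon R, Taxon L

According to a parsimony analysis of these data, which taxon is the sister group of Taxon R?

Taxon J

Character polarity is set by the outgroup: the derived state is whichever differs from the outgroup's state, so for V the derived state is '0', and for the remaining characters it is '1'.
I (derived state '1') is shared by Taxon J and Taxon R — a synapomorphy uniting that clade.
II (derived state '1') is shared by all ingroup taxa — unites the whole ingroup.
III: derived state '1' in Taxon J, Taxon L, Taxon M, and Taxon R only — synapomorphy for {Taxon J, Taxon L, Taxon M, Taxon R}.
IV: derived state '1' in Taxon J, Taxon L, Taxon M, Taxon Q, and Taxon R only — synapomorphy for {Taxon J, Taxon L, Taxon M, Taxon Q, Taxon R}.
Only Taxon J, Taxon L, and Taxon R show the derived state '0' for V, supporting them as a clade.
Most parsimonious ingroup topology: ((Taxon Q,(Taxon M,((Taxon J,Taxon R),Taxon L))),Taxon W).
Taxon R and Taxon J form a cherry on this tree, so they are sister taxa.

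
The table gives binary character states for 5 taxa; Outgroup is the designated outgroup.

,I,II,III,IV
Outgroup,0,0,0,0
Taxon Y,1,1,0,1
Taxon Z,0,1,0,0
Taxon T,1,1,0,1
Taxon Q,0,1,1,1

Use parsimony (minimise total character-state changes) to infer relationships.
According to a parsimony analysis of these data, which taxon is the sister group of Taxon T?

Taxon Y

The outgroup has state '0' for every character, so '1' is the derived state throughout.
I: derived state '1' in Taxon T and Taxon Y only — synapomorphy for {Taxon T, Taxon Y}.
II (derived state '1') is shared by all ingroup taxa — unites the whole ingroup.
III (derived state '1') is unique to Taxon Q (autapomorphy; uninformative for grouping).
IV (derived state '1') is shared by Taxon Q, Taxon T, and Taxon Y — a synapomorphy uniting that clade.
Most parsimonious ingroup topology: (((Taxon Y,Taxon T),Taxon Q),Taxon Z).
Taxon T and Taxon Y form a cherry on this tree, so they are sister taxa.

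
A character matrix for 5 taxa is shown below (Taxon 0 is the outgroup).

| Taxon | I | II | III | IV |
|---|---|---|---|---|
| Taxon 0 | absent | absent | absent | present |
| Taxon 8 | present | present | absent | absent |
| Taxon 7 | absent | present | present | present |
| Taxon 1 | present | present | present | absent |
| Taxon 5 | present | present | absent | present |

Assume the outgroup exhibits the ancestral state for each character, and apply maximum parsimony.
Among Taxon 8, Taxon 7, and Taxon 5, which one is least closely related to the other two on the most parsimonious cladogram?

Character polarity is set by the outgroup: the derived state is whichever differs from the outgroup's state, so for IV the derived state is 'absent', and for the remaining characters it is 'present'.
I: derived state 'present' in Taxon 1, Taxon 5, and Taxon 8 only — synapomorphy for {Taxon 1, Taxon 5, Taxon 8}.
II (derived state 'present') is shared by all ingroup taxa — unites the whole ingroup.
III groups Taxon 1 and Taxon 7, which is incompatible with the clades supported by the remaining characters; treating it as convergent (homoplasy) costs fewer steps than any alternative tree.
IV (derived state 'absent') is shared by Taxon 1 and Taxon 8 — a synapomorphy uniting that clade.
Most parsimonious ingroup topology: (((Taxon 8,Taxon 1),Taxon 5),Taxon 7).
Taxon 5 and Taxon 8 share a more recent common ancestor with each other than either does with Taxon 7, so Taxon 7 is the least closely related of the three.

Taxon 7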